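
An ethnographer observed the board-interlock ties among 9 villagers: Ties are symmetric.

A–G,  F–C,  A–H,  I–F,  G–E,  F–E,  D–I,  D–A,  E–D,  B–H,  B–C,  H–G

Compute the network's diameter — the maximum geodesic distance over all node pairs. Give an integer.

3

Eccentricity of each node (its greatest distance to any other): A:3, B:3, C:3, D:3, E:3, F:3, G:3, H:3, I:3.
The maximum eccentricity is 3, realized for instance by the pair D–C via D – E – F – C. So the diameter is 3.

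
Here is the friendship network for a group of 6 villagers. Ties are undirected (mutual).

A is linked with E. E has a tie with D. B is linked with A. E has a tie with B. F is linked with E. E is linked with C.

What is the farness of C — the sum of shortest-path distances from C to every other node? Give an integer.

9

Distances from C: A:2, B:2, D:2, E:1, F:2.
Sum = 2 + 2 + 2 + 1 + 2 = 9.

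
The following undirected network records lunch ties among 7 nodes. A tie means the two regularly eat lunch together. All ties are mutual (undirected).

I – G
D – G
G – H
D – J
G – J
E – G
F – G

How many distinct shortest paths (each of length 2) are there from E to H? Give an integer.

1

The shortest distance is 2, and the only length-2 path is E–G–H. So there is exactly 1 shortest path.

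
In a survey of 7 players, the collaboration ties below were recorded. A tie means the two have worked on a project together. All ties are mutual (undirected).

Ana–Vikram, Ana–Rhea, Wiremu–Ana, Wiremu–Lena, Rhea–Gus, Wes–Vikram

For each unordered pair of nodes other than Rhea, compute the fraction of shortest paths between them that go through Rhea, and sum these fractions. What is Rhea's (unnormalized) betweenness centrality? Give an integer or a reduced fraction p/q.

5

Pairs whose geodesics pass through Rhea — Lena–Gus: 1; Vikram–Gus: 1; Ana–Gus: 1; Wiremu–Gus: 1; Wes–Gus: 1.
All other pairs contribute 0.
Summing the contributions gives betweenness(Rhea) = 5.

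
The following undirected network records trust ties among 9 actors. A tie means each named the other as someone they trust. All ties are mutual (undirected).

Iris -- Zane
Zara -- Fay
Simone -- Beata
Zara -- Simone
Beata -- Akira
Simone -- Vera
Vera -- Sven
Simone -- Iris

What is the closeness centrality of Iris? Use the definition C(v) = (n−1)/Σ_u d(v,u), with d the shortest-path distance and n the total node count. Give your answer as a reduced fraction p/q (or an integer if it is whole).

8/17

Distances from Iris: Akira:3, Beata:2, Fay:3, Simone:1, Sven:3, Vera:2, Zane:1, Zara:2. Sum = 17.
n = 9, so closeness = 8/17.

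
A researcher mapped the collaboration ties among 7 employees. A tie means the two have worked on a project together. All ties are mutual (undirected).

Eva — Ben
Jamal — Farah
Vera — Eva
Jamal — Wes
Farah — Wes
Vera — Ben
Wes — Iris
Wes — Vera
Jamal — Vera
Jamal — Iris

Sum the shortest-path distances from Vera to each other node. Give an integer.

8

Distances from Vera: Ben:1, Eva:1, Farah:2, Iris:2, Jamal:1, Wes:1.
Sum = 1 + 1 + 2 + 2 + 1 + 1 = 8.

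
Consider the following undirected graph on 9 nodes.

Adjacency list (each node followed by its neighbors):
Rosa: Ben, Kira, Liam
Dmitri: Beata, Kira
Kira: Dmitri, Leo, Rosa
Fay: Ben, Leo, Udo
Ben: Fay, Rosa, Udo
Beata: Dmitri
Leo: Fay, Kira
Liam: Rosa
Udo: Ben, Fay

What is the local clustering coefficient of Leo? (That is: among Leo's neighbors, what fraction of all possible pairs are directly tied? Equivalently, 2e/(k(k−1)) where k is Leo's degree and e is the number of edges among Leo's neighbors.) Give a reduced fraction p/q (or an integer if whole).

0

Leo's neighbors: Fay and Kira (k = 2).
Possible neighbor pairs: C(2,2) = 1. Edges among them: none → e = 0.
Clustering(Leo) = 0/1.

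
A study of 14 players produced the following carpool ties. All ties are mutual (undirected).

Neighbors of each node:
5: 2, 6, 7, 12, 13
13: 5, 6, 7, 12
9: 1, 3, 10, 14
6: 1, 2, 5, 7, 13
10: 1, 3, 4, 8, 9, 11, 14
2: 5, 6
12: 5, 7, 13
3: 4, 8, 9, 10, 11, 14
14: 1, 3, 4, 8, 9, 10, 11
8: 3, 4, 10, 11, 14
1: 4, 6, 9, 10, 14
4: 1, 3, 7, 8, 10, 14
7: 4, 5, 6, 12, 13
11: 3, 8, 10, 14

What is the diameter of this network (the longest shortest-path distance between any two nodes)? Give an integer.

Eccentricity of each node (its greatest distance to any other): 1:3, 2:4, 3:4, 4:3, 5:4, 6:3, 7:3, 8:4, 9:4, 10:3, 11:4, 12:4, 13:4, 14:3.
The maximum eccentricity is 4, realized for instance by the pair 3–2 via 3 – 4 – 7 – 5 – 2. So the diameter is 4.

4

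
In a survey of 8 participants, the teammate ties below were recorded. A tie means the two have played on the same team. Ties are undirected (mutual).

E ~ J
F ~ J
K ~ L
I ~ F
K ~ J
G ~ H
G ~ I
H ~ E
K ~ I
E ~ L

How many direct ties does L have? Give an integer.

2

L is directly tied to E and K. That is 2 neighbors, so the degree of L is 2.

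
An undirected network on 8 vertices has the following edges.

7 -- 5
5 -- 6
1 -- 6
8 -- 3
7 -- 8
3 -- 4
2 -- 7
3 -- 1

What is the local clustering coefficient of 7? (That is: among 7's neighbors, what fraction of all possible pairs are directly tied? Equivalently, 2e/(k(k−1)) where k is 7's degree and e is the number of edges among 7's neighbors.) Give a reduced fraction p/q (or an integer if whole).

7's neighbors: 2, 5, and 8 (k = 3).
Possible neighbor pairs: C(3,2) = 3. Edges among them: none → e = 0.
Clustering(7) = 0/3 = 0.

0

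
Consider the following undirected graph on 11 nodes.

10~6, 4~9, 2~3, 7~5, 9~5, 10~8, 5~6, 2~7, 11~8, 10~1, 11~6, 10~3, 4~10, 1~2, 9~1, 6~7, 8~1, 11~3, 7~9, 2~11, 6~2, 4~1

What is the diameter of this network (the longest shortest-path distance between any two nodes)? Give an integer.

Eccentricity of each node (its greatest distance to any other): 1:2, 2:2, 3:3, 4:3, 5:3, 6:2, 7:3, 8:3, 9:3, 10:2, 11:3.
The maximum eccentricity is 3, realized for instance by the pair 8–7 via 8 – 11 – 2 – 7. So the diameter is 3.

3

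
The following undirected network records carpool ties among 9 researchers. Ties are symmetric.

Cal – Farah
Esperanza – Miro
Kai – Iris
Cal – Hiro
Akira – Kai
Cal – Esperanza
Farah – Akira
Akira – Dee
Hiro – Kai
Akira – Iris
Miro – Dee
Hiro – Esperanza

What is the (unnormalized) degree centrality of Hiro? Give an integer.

Hiro is directly tied to Cal, Esperanza, and Kai. That is 3 neighbors, so the degree of Hiro is 3.

3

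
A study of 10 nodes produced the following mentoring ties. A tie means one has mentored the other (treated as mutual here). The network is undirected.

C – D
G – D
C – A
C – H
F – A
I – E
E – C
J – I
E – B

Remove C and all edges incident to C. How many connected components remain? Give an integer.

Without C, the remaining ties split the others into: {H}; {B, E, I, J}; {D, G}; {A, F}.
That's 4 separate components.

4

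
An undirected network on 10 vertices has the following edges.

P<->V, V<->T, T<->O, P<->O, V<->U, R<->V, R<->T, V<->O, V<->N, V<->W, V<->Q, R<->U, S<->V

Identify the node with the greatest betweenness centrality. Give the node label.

V

Unnormalized betweenness of each node: N:0, O:1/2, P:0, Q:0, R:1/2, S:0, T:1/2, U:0, V:61/2, W:0.
V has the largest value, 61/2, making it the main broker — the node through which the most shortest paths run.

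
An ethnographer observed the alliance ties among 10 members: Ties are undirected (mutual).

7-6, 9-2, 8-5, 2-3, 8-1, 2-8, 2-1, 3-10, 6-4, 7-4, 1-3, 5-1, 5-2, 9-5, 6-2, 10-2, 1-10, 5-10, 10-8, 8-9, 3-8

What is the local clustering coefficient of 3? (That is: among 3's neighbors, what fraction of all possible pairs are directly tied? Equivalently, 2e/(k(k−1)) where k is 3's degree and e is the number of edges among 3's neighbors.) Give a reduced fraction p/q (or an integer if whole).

3's neighbors: 1, 2, 8, and 10 (k = 4).
Possible neighbor pairs: C(4,2) = 6. Edges among them: 1–2, 1–8, 1–10, 2–8, 2–10, 8–10 → e = 6.
Clustering(3) = 6/6 = 1.

1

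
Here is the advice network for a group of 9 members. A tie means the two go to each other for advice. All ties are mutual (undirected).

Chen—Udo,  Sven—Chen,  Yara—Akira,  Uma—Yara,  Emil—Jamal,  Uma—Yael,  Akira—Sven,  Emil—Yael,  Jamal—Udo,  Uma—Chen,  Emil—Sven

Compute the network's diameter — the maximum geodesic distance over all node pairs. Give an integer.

4

Eccentricity of each node (its greatest distance to any other): Akira:3, Chen:2, Emil:3, Jamal:4, Sven:2, Udo:3, Uma:3, Yael:3, Yara:4.
The maximum eccentricity is 4, realized for instance by the pair Yara–Jamal via Yara – Uma – Yael – Emil – Jamal. So the diameter is 4.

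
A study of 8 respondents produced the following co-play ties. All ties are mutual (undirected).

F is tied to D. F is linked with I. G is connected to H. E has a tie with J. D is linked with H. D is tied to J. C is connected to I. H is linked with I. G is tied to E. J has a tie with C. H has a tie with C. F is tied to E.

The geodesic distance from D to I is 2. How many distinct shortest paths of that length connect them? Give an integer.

The shortest distance is 2. The length-2 paths are: D–F–I; D–H–I.
That gives 2 distinct shortest paths.

2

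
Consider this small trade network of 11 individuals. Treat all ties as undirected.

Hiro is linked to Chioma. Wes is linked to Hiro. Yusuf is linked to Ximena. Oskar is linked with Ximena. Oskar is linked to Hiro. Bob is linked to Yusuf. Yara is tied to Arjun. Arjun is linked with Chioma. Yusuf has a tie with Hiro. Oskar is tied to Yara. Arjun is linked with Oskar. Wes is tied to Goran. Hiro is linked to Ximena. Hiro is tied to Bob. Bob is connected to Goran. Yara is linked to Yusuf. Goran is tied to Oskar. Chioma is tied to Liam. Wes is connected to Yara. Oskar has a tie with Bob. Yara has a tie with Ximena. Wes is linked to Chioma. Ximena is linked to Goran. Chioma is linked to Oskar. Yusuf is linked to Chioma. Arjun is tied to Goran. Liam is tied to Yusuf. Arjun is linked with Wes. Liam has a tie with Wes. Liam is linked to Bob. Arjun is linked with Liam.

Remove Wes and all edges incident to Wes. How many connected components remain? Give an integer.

Wes's neighbors (Arjun, Chioma, Goran, Hiro, Liam, and Yara) remain reachable from one another through other ties, so the rest of the network stays in one piece.

1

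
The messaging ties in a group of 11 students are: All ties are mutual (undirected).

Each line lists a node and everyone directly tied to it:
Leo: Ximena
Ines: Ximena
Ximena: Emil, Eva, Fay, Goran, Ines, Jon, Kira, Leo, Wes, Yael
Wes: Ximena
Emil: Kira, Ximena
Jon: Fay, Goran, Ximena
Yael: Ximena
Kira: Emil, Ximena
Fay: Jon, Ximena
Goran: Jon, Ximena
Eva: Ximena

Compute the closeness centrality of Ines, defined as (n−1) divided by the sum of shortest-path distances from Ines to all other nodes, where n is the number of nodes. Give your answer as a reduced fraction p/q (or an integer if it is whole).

10/19

Distances from Ines: Emil:2, Eva:2, Fay:2, Goran:2, Jon:2, Kira:2, Leo:2, Wes:2, Ximena:1, Yael:2. Sum = 19.
n = 11, so closeness = 10/19.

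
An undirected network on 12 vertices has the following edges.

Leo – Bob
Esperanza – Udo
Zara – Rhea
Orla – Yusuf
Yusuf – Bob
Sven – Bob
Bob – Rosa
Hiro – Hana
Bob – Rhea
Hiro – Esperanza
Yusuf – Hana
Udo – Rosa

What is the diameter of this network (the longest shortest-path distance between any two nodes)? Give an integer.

Eccentricity of each node (its greatest distance to any other): Bob:3, Esperanza:5, Hana:4, Hiro:5, Leo:4, Orla:4, Rhea:4, Rosa:3, Sven:4, Udo:4, Yusuf:3, Zara:5.
The maximum eccentricity is 5, realized for instance by the pair Zara–Hiro via Zara – Rhea – Bob – Yusuf – Hana – Hiro. So the diameter is 5.

5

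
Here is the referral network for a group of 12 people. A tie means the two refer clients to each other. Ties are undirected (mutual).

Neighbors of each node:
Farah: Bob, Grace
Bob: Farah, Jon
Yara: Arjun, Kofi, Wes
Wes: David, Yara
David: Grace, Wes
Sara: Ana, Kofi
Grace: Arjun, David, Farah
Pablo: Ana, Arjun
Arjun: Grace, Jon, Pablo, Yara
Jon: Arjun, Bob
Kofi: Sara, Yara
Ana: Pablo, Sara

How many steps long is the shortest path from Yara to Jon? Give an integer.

2

One shortest route is Yara – Arjun – Jon, which uses 2 edges, and Yara and Jon are not directly tied, so nothing shorter exists. So d(Yara,Jon) = 2.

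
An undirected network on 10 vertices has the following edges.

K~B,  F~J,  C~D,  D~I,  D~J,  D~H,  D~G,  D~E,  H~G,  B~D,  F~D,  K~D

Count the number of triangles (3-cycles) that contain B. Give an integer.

B's neighbors: D and K.
Neighbor pairs that are themselves tied: B–D–K. Each forms one triangle with B, for 1 in total.

1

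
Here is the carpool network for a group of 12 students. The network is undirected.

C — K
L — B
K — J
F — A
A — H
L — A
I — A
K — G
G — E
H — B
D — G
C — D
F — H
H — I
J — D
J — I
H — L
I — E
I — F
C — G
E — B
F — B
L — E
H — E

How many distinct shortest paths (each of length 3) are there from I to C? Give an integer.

The shortest distance is 3. The length-3 paths are: I–J–D–C; I–J–K–C; I–E–G–C.
That gives 3 distinct shortest paths.

3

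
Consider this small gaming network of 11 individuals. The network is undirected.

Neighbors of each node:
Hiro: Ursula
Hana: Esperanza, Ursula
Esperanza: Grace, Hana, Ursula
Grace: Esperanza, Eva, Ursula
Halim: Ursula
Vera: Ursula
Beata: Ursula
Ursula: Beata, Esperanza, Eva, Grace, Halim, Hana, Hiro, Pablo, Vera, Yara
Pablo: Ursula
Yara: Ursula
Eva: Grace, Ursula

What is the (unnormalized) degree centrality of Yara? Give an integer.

1

Yara is directly tied to Ursula. That is 1 neighbor, so the degree of Yara is 1.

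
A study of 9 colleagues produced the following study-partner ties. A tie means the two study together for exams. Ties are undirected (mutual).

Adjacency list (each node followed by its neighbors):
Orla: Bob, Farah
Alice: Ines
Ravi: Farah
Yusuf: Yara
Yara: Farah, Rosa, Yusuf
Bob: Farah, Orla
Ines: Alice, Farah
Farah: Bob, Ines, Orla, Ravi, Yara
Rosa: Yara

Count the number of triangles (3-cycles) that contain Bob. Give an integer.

Bob's neighbors: Farah and Orla.
Neighbor pairs that are themselves tied: Bob–Farah–Orla. Each forms one triangle with Bob, for 1 in total.

1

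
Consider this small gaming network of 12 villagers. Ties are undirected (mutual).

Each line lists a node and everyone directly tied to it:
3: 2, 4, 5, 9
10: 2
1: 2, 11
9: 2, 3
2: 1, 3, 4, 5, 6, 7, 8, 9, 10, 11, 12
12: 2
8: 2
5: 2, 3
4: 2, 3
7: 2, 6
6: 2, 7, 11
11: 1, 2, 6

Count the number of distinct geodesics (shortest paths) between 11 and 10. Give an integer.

1

The shortest distance is 2, and the only length-2 path is 11–2–10. So there is exactly 1 shortest path.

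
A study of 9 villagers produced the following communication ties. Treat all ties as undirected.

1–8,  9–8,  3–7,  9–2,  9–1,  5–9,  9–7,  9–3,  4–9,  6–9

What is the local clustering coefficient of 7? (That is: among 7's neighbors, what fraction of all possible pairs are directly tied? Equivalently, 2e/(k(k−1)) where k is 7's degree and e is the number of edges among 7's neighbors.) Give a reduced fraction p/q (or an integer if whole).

7's neighbors: 3 and 9 (k = 2).
Possible neighbor pairs: C(2,2) = 1. Edges among them: 3–9 → e = 1.
Clustering(7) = 1/1.

1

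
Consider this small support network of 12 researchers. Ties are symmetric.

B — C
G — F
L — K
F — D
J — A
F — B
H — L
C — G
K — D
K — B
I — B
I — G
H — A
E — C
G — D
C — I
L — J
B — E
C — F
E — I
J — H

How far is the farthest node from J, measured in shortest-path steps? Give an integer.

Distances from J: A:1, B:3, C:4, D:3, E:4, F:4, G:4, H:1, I:4, K:2, L:1.
The largest is 4 (to I, F, C, E, and G), so the eccentricity of J is 4.

4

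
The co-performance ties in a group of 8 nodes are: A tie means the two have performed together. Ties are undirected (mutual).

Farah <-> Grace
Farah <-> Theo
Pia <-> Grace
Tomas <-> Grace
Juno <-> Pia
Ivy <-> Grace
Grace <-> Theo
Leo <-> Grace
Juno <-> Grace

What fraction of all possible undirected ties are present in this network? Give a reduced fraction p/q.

There are 9 edges and 8 nodes, so the maximum possible is C(8,2) = 28.
Density = 9/28.

9/28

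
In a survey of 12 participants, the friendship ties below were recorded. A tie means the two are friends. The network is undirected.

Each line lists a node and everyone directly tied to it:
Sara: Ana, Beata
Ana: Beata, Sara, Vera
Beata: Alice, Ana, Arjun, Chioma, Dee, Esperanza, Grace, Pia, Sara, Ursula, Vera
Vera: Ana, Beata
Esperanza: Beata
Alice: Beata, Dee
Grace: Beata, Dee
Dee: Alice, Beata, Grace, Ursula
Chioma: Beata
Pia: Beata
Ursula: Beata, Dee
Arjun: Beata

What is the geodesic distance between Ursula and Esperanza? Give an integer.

One shortest route is Ursula – Beata – Esperanza, which uses 2 edges, and Ursula and Esperanza are not directly tied, so nothing shorter exists. So d(Ursula,Esperanza) = 2.

2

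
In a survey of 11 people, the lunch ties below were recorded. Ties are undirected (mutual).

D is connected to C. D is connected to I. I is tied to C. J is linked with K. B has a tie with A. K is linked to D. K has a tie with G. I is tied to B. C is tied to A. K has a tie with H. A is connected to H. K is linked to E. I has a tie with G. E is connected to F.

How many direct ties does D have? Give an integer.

3

D is directly tied to C, I, and K. That is 3 neighbors, so the degree of D is 3.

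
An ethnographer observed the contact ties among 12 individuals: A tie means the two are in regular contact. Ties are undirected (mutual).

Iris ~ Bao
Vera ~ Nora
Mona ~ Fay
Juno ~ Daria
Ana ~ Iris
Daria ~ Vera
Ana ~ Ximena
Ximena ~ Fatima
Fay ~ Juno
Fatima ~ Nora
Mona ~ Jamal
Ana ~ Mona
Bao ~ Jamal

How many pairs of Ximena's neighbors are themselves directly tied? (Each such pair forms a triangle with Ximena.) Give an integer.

0

Ximena's neighbors are Ana and Fatima, but none of them are tied to each other, so no triangle contains Ximena.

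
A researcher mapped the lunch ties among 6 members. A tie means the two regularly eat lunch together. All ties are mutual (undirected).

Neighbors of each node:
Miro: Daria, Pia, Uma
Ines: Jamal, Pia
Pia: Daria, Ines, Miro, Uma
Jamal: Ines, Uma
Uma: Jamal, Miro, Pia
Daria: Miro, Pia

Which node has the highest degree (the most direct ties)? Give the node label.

Degrees — Daria:2, Ines:2, Jamal:2, Miro:3, Pia:4, Uma:3.
The maximum is 4, attained only by Pia.

Pia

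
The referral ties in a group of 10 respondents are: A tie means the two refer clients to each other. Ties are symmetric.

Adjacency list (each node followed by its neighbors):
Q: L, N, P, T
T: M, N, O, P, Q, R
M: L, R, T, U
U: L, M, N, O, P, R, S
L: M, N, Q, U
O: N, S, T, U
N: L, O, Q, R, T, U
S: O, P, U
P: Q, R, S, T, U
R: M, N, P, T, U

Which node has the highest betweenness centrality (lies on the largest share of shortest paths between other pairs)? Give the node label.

U

Unnormalized betweenness of each node: L:13/12, M:13/15, N:43/15, O:6/5, P:43/15, Q:13/12, R:31/30, S:1/3, T:10/3, U:19/3.
U has the largest value, 19/3, making it the main broker — the node through which the most shortest paths run.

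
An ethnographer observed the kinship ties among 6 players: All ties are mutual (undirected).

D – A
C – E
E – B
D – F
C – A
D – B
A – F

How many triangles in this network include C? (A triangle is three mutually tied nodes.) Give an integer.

0

C's neighbors are A and E, but none of them are tied to each other, so no triangle contains C.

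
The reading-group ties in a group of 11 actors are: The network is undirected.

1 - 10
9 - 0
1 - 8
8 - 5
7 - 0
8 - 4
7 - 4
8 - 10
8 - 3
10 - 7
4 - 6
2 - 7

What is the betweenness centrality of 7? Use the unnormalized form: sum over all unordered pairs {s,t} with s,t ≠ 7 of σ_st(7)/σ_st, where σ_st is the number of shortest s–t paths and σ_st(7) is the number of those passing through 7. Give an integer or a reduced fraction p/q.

Pairs whose geodesics pass through 7 — 3–2: 2/2; 3–9: 2/2; 3–0: 2/2; 10–2: 1; 10–9: 1; 10–4: 1/2; 10–6: 1/2; 10–0: 1; 8–2: 2/2; 8–9: 2/2; 8–0: 2/2; 2–5: 2/2; 2–1: 1; 2–9: 1 … (+11 more pairs).
All other pairs contribute 0.
Summing the contributions gives betweenness(7) = 24.

24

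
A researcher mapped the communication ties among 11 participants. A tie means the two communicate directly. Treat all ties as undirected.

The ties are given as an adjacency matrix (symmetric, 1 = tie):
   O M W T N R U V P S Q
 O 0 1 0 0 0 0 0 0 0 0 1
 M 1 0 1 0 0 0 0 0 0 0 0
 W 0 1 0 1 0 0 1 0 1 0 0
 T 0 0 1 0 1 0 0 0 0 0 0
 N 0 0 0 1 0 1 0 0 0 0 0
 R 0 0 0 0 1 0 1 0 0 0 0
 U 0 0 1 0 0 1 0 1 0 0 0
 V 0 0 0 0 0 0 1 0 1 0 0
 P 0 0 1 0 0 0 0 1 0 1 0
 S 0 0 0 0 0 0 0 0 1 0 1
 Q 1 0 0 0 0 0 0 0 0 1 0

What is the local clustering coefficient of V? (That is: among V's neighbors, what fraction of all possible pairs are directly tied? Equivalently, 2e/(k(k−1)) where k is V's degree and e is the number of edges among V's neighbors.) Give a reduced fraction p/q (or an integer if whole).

V's neighbors: P and U (k = 2).
Possible neighbor pairs: C(2,2) = 1. Edges among them: none → e = 0.
Clustering(V) = 0/1.

0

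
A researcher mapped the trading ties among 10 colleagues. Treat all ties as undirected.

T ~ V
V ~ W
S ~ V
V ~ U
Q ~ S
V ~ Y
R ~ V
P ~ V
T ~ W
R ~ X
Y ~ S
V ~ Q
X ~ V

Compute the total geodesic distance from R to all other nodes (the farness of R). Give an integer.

Distances from R: P:2, Q:2, S:2, T:2, U:2, V:1, W:2, X:1, Y:2.
Sum = 2 + 2 + 2 + 2 + 2 + 1 + 2 + 1 + 2 = 16.

16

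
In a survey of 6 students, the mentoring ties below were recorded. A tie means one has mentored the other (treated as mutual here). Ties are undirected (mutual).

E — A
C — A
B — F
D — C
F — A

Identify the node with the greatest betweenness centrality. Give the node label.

A

Unnormalized betweenness of each node: A:8, B:0, C:4, D:0, E:0, F:4.
A has the largest value, 8, making it the main broker — the node through which the most shortest paths run.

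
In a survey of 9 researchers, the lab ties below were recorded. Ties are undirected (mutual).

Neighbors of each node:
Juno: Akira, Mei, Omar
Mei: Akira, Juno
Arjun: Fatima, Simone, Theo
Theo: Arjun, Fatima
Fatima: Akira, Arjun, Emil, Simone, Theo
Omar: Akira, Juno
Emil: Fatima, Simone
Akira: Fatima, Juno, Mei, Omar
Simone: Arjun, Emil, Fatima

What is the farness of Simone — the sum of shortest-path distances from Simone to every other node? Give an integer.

Distances from Simone: Akira:2, Arjun:1, Emil:1, Fatima:1, Juno:3, Mei:3, Omar:3, Theo:2.
Sum = 2 + 1 + 1 + 1 + 3 + 3 + 3 + 2 = 16.

16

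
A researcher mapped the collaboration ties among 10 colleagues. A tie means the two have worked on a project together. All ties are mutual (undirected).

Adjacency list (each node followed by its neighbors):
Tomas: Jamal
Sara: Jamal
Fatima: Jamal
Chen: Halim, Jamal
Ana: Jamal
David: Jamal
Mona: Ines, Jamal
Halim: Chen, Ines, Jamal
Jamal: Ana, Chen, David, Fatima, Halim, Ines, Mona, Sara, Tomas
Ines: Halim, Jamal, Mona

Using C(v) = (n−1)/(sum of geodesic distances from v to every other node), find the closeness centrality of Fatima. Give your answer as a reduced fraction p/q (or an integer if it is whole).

9/17

Distances from Fatima: Ana:2, Chen:2, David:2, Halim:2, Ines:2, Jamal:1, Mona:2, Sara:2, Tomas:2. Sum = 17.
n = 10, so closeness = 9/17.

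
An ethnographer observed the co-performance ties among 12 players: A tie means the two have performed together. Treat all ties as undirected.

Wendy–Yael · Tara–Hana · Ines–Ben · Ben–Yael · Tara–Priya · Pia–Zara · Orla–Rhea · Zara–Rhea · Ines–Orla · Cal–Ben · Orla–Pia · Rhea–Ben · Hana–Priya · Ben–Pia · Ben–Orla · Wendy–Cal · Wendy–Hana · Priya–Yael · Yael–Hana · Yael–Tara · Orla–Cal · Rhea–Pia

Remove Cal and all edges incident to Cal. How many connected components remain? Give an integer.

1

Cal's neighbors (Ben, Orla, and Wendy) remain reachable from one another through other ties, so the rest of the network stays in one piece.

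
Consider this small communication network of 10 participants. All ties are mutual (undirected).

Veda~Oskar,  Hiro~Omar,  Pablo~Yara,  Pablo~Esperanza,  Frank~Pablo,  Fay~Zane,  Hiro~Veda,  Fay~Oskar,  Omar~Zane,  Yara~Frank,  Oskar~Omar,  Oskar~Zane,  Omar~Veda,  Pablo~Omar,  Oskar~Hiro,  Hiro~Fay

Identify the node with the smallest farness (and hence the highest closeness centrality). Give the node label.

Farness (sum of distances to all others) for each node — Esperanza:23, Fay:22, Frank:22, Hiro:17, Omar:13, Oskar:16, Pablo:15, Veda:18, Yara:22, Zane:18.
The smallest farness is 13, for Omar, so Omar has the highest closeness.

Omar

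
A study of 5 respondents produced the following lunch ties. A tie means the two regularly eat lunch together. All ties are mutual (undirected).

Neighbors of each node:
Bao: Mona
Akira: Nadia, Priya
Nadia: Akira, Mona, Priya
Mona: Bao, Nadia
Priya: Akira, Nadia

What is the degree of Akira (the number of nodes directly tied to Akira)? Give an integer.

2

Akira is directly tied to Nadia and Priya. That is 2 neighbors, so the degree of Akira is 2.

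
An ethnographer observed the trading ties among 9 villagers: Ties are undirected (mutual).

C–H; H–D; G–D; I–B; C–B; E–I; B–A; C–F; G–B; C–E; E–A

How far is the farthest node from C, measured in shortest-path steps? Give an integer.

Distances from C: A:2, B:1, D:2, E:1, F:1, G:2, H:1, I:2.
The largest is 2 (to A, I, G, and D), so the eccentricity of C is 2.

2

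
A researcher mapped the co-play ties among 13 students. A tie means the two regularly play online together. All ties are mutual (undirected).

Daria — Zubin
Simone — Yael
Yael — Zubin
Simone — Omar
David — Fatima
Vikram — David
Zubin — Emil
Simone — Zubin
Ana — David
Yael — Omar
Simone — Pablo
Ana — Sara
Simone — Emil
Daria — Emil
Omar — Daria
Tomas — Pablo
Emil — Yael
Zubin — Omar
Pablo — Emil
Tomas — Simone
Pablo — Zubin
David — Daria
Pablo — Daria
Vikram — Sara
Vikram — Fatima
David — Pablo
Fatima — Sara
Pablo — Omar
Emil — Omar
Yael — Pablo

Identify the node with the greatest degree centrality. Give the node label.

Degrees — Ana:2, Daria:5, David:5, Emil:6, Fatima:3, Omar:6, Pablo:8, Sara:3, Simone:6, Tomas:2, Vikram:3, Yael:5, Zubin:6.
The maximum is 8, attained only by Pablo.

Pablo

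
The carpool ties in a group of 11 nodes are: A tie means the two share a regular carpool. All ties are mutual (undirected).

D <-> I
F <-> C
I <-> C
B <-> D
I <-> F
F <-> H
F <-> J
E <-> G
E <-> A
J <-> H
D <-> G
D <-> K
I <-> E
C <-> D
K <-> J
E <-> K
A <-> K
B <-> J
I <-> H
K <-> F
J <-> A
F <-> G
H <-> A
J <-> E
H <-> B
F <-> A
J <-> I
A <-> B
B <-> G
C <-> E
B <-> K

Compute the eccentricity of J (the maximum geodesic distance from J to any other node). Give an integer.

Distances from J: A:1, B:1, C:2, D:2, E:1, F:1, G:2, H:1, I:1, K:1.
The largest is 2 (to D, G, and C), so the eccentricity of J is 2.

2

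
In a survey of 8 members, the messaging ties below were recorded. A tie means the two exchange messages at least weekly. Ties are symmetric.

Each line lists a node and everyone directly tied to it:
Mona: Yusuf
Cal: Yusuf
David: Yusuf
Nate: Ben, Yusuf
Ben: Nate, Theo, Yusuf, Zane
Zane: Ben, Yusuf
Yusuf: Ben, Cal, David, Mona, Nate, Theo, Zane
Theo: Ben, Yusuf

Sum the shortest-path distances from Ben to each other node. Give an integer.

10

Distances from Ben: Cal:2, David:2, Mona:2, Nate:1, Theo:1, Yusuf:1, Zane:1.
Sum = 2 + 2 + 2 + 1 + 1 + 1 + 1 = 10.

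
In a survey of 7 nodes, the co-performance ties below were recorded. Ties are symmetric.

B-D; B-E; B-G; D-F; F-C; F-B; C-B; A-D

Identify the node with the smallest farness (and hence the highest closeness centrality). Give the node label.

B

Farness (sum of distances to all others) for each node — A:14, B:7, C:11, D:9, E:12, F:9, G:12.
The smallest farness is 7, for B, so B has the highest closeness.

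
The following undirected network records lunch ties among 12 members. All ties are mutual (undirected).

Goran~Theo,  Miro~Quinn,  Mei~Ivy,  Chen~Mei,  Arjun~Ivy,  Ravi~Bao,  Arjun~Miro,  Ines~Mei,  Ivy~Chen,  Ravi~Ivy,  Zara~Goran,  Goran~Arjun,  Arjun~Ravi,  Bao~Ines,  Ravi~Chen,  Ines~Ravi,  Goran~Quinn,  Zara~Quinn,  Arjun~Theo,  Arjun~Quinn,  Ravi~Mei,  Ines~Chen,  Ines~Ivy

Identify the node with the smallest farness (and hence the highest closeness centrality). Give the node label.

Farness (sum of distances to all others) for each node — Arjun:16, Bao:26, Chen:24, Goran:22, Ines:23, Ivy:18, Mei:24, Miro:24, Quinn:22, Ravi:17, Theo:24, Zara:30.
The smallest farness is 16, for Arjun, so Arjun has the highest closeness.

Arjun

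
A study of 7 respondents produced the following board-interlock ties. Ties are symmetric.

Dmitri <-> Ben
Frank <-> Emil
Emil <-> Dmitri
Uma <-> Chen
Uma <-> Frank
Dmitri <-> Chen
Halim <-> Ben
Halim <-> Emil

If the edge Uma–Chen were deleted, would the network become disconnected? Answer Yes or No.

No

Even without that edge, Uma still reaches Chen via Uma – Frank – Emil – Dmitri – Chen, so the network stays connected. Not a bridge.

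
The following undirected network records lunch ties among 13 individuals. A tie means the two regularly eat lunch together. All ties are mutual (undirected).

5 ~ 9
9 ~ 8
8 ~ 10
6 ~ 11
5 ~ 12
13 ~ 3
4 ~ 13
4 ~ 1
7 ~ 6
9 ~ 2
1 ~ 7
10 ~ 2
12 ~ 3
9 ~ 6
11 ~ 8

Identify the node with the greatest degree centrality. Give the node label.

Degrees — 1:2, 2:2, 3:2, 4:2, 5:2, 6:3, 7:2, 8:3, 9:4, 10:2, 11:2, 12:2, 13:2.
The maximum is 4, attained only by 9.

9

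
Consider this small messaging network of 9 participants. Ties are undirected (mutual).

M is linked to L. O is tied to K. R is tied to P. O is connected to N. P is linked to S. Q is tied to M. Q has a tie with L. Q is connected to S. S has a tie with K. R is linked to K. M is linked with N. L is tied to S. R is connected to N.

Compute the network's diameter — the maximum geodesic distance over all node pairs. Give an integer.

3

Eccentricity of each node (its greatest distance to any other): K:3, L:3, M:3, N:3, O:3, P:3, Q:3, R:3, S:3.
The maximum eccentricity is 3, realized for instance by the pair O–P via O – K – S – P. So the diameter is 3.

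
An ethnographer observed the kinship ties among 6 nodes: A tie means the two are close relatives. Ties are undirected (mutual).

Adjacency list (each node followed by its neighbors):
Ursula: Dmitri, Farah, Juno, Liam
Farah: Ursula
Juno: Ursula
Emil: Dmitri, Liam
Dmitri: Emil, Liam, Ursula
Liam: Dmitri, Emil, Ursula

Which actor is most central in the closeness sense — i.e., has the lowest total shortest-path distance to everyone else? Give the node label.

Ursula

Farness (sum of distances to all others) for each node — Dmitri:7, Emil:10, Farah:10, Juno:10, Liam:7, Ursula:6.
The smallest farness is 6, for Ursula, so Ursula has the highest closeness.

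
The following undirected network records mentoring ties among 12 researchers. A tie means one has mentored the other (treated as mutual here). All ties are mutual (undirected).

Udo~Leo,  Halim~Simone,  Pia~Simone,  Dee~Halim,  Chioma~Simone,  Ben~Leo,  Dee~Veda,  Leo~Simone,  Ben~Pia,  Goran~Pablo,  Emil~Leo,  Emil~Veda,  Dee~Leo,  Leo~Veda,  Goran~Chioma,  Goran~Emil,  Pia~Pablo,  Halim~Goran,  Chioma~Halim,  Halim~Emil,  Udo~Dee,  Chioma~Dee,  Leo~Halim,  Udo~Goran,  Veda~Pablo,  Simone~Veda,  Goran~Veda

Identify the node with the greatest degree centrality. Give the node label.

Degrees — Ben:2, Chioma:4, Dee:5, Emil:4, Goran:6, Halim:6, Leo:7, Pablo:3, Pia:3, Simone:5, Udo:3, Veda:6.
The maximum is 7, attained only by Leo.

Leo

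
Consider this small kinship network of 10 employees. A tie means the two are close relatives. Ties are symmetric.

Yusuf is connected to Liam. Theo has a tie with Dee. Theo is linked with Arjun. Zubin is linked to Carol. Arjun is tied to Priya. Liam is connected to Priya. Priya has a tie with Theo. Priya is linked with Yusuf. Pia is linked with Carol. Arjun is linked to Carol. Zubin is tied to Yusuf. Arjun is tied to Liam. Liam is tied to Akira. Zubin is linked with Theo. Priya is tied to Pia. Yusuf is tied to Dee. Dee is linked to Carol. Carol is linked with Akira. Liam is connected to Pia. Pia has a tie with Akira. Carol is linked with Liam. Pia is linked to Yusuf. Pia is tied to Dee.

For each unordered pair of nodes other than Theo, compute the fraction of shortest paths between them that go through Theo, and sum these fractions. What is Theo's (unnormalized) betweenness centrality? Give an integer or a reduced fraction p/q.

13/6

Pairs whose geodesics pass through Theo — Arjun–Dee: 1/2; Arjun–Zubin: 1/2; Dee–Zubin: 1/3; Dee–Priya: 1/3; Zubin–Priya: 1/2.
All other pairs contribute 0.
Summing the contributions gives betweenness(Theo) = 13/6.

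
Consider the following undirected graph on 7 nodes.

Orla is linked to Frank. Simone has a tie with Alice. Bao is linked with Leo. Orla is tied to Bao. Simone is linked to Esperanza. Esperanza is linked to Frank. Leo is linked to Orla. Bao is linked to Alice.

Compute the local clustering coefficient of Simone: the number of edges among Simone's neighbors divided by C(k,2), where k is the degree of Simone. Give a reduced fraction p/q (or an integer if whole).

0

Simone's neighbors: Alice and Esperanza (k = 2).
Possible neighbor pairs: C(2,2) = 1. Edges among them: none → e = 0.
Clustering(Simone) = 0/1.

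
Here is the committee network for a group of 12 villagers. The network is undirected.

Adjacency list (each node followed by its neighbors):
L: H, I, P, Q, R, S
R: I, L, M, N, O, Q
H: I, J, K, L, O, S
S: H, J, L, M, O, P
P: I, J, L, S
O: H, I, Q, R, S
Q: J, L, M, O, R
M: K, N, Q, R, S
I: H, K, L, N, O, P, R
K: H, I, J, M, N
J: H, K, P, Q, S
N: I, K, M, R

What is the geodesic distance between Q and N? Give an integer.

2

One shortest route is Q – M – N, which uses 2 edges, and Q and N are not directly tied, so nothing shorter exists. So d(Q,N) = 2.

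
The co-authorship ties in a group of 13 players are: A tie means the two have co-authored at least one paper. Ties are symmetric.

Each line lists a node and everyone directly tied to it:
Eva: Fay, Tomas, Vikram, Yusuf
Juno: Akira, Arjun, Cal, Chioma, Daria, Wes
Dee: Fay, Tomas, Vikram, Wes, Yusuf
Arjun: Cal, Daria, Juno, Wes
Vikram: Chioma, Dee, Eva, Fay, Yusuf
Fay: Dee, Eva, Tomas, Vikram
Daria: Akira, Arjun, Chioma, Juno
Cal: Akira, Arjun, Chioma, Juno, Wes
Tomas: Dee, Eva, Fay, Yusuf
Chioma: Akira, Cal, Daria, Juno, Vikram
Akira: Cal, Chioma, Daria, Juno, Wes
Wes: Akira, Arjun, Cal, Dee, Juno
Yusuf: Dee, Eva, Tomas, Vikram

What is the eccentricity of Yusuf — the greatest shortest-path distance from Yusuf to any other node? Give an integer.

3

Distances from Yusuf: Akira:3, Arjun:3, Cal:3, Chioma:2, Daria:3, Dee:1, Eva:1, Fay:2, Juno:3, Tomas:1, Vikram:1, Wes:2.
The largest is 3 (to Akira, Cal, Juno, Arjun, and Daria), so the eccentricity of Yusuf is 3.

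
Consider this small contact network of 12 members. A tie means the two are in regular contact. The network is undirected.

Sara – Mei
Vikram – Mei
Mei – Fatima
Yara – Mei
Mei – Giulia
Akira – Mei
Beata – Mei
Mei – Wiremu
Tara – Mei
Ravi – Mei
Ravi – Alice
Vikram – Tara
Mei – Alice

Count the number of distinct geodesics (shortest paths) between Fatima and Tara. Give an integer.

1

The shortest distance is 2, and the only length-2 path is Fatima–Mei–Tara. So there is exactly 1 shortest path.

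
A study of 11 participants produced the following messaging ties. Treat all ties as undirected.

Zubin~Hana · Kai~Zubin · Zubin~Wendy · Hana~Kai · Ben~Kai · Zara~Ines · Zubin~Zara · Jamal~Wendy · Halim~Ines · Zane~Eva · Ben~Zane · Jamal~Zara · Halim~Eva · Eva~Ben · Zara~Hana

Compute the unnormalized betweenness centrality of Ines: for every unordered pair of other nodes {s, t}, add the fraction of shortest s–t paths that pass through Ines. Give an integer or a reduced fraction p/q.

91/12

Pairs whose geodesics pass through Ines — Zane–Zara: 1/3; Zane–Jamal: 1/4; Eva–Zara: 1; Eva–Jamal: 1; Halim–Zara: 1; Halim–Jamal: 1; Halim–Wendy: 2/2; Halim–Zubin: 1; Halim–Hana: 1.
All other pairs contribute 0.
Summing the contributions gives betweenness(Ines) = 91/12.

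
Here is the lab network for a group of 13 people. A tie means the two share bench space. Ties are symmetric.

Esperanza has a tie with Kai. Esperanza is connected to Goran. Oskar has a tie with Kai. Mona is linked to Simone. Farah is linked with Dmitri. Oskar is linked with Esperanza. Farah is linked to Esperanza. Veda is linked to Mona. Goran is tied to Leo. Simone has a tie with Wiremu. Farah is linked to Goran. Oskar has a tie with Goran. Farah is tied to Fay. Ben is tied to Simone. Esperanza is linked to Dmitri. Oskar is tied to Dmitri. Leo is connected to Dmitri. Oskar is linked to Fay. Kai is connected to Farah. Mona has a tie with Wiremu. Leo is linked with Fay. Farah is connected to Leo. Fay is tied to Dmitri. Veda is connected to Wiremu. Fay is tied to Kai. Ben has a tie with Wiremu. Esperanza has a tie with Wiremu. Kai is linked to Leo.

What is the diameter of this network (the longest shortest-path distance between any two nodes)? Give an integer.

4

Eccentricity of each node (its greatest distance to any other): Ben:4, Dmitri:3, Esperanza:2, Farah:3, Fay:4, Goran:3, Kai:3, Leo:4, Mona:4, Oskar:3, Simone:4, Veda:4, Wiremu:3.
The maximum eccentricity is 4, realized for instance by the pair Ben–Leo via Ben – Wiremu – Esperanza – Dmitri – Leo. So the diameter is 4.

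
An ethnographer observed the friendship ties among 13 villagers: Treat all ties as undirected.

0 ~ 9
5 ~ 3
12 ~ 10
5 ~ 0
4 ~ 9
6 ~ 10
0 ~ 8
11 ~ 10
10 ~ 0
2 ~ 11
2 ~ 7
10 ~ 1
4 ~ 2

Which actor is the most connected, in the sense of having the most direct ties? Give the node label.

Degrees — 0:4, 1:1, 2:3, 3:1, 4:2, 5:2, 6:1, 7:1, 8:1, 9:2, 10:5, 11:2, 12:1.
The maximum is 5, attained only by 10.

10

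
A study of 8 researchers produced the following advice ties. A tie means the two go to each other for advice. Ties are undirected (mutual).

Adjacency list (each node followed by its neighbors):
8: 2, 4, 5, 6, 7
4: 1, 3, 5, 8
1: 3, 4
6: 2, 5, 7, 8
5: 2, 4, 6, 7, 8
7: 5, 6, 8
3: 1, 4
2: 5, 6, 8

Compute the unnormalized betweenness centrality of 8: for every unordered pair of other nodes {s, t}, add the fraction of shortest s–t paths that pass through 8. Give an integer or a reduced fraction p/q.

29/6

Pairs whose geodesics pass through 8 — 3–6: 1/2; 3–7: 1/2; 3–2: 1/2; 4–6: 1/2; 4–7: 1/2; 4–2: 1/2; 1–6: 1/2; 1–7: 1/2; 1–2: 1/2; 7–2: 1/3.
All other pairs contribute 0.
Summing the contributions gives betweenness(8) = 29/6.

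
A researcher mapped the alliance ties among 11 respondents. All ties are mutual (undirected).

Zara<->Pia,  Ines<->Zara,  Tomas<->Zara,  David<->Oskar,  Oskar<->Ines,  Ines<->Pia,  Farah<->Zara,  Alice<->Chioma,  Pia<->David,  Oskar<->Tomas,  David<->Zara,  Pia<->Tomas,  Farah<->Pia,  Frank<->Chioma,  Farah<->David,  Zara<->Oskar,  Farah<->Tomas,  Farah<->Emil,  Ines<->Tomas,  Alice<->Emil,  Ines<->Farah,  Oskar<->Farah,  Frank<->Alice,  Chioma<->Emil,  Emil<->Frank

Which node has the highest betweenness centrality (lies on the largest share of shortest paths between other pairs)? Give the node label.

Farah

Unnormalized betweenness of each node: Alice:0, Chioma:0, David:1/5, Emil:21, Farah:247/10, Frank:0, Ines:1/5, Oskar:1/2, Pia:1/2, Tomas:1/5, Zara:7/10.
Farah has the largest value, 247/10, making it the main broker — the node through which the most shortest paths run.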